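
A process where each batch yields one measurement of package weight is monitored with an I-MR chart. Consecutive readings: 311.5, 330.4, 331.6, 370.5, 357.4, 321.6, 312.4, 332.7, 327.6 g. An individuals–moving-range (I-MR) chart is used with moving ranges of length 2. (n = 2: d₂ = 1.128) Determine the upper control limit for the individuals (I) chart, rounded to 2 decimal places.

380.23

X̄ = (311.5 + 330.4 + 331.6 + 370.5 + 357.4 + 321.6 + 312.4 + 332.7 + 327.6) / 9 = 332.8556
Moving ranges: 18.9, 1.2, 38.9, 13.1, 35.8, 9.2, 20.3, 5.1; M̄R̄ = 142.5000 / 8 = 17.8125
UCL = X̄ + 3·M̄R̄/d₂ = 332.8556 + 3 × 17.8125 / 1.128 = 380.2292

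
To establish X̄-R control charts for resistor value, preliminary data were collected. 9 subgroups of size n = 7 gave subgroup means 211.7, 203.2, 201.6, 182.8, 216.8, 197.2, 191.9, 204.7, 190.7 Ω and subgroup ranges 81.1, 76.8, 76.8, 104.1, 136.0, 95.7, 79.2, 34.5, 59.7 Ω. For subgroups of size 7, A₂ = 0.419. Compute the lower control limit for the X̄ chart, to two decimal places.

165.43

X̄̄ = (211.7 + 203.2 + 201.6 + 182.8 + 216.8 + 197.2 + 191.9 + 204.7 + 190.7) / 9 = 1800.6000 / 9 = 200.0667
R̄ = (81.1 + 76.8 + 76.8 + 104.1 + 136.0 + 95.7 + 79.2 + 34.5 + 59.7) / 9 = 743.9000 / 9 = 82.6556
LCL = X̄̄ − A₂·R̄ = 200.0667 − 0.419 × 82.6556 = 165.4340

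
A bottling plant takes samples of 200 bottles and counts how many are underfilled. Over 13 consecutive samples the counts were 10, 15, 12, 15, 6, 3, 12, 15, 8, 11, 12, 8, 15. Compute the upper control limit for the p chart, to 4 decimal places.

0.1028

p̄ = Σdᵢ / (k·n) = 142 / (13 × 200) = 0.05462
UCL = p̄ + 3·√(p̄(1−p̄)/n) = 0.05462 + 3 × √(0.05462×0.94538/200) = 0.05462 + 3 × 0.01607 = 0.10282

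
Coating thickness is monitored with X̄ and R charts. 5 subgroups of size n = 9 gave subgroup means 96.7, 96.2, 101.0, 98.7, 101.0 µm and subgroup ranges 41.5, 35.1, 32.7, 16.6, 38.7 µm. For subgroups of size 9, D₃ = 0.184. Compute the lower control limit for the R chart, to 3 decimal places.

6.057

R̄ = (41.5 + 35.1 + 32.7 + 16.6 + 38.7) / 5 = 164.6000 / 5 = 32.9200
LCL_R = D₃·R̄ = 0.184 × 32.9200 = 6.0573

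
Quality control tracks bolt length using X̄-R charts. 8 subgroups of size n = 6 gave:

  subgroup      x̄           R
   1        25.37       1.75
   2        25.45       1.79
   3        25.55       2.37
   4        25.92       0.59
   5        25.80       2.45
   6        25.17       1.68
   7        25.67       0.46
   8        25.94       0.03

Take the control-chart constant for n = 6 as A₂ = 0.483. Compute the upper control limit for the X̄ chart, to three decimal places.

X̄̄ = (25.37 + 25.45 + 25.55 + 25.92 + 25.80 + 25.17 + 25.67 + 25.94) / 8 = 204.8700 / 8 = 25.6088
R̄ = (1.75 + 1.79 + 2.37 + 0.59 + 2.45 + 1.68 + 0.46 + 0.03) / 8 = 11.1200 / 8 = 1.3900
UCL = X̄̄ + A₂·R̄ = 25.6088 + 0.483 × 1.3900 = 26.2801

26.280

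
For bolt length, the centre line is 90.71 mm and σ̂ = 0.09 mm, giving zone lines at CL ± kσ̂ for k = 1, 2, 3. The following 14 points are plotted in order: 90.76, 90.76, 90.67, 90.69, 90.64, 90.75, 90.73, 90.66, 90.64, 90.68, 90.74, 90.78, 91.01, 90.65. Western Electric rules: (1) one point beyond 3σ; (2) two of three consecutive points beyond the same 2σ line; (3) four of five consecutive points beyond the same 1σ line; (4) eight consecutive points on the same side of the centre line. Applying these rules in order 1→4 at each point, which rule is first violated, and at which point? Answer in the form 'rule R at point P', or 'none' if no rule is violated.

Zone of each point (C = within 1σ̂, B = 1σ̂–2σ̂, A = 2σ̂–3σ̂, * = beyond 3σ̂; sign = side of CL): 1:+C, 2:+C, 3:-C, 4:-C, 5:-C, 6:+C, 7:+C, 8:-C, 9:-C, 10:-C, 11:+C, 12:+C, 13:+*, 14:-C
Rule 1 (one point beyond the 3σ limits) is satisfied at point 13.

rule 1 at point 13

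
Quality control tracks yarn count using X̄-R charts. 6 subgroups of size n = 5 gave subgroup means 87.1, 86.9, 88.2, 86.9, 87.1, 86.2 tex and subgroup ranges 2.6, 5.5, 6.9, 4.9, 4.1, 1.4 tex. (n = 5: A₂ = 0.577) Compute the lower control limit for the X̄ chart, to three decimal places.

X̄̄ = (87.1 + 86.9 + 88.2 + 86.9 + 87.1 + 86.2) / 6 = 522.4000 / 6 = 87.0667
R̄ = (2.6 + 5.5 + 6.9 + 4.9 + 4.1 + 1.4) / 6 = 25.4000 / 6 = 4.2333
LCL = X̄̄ − A₂·R̄ = 87.0667 − 0.577 × 4.2333 = 84.6240

84.624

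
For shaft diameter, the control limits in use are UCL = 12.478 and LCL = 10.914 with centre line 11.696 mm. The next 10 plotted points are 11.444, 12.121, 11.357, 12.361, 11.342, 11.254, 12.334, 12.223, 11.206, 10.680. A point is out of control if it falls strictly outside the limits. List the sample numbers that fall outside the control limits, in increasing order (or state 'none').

10

Compare each point to [10.914, 12.478]: sample 10 = 10.680 < LCL.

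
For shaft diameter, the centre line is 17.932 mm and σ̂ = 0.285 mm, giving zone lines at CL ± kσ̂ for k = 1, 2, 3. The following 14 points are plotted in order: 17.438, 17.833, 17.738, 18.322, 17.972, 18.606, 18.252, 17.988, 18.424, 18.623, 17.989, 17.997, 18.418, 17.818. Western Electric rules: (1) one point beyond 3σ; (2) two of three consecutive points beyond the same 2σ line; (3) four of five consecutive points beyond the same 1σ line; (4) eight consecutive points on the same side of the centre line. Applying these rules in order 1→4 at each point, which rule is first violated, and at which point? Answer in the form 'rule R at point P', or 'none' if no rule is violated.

Zone of each point (C = within 1σ̂, B = 1σ̂–2σ̂, A = 2σ̂–3σ̂, * = beyond 3σ̂; sign = side of CL): 1:-B, 2:-C, 3:-C, 4:+B, 5:+C, 6:+A, 7:+B, 8:+C, 9:+B, 10:+A, 11:+C, 12:+C, 13:+B, 14:-C
Rule 3 (four of five consecutive points beyond the same 1σ limit) is satisfied at point 10.

rule 3 at point 10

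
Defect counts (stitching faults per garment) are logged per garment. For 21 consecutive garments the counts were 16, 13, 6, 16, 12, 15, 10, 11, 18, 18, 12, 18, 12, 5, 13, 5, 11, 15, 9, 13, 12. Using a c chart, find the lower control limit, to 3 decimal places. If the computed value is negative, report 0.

1.825

c̄ = (16 + 13 + 6 + 16 + 12 + 15 + 10 + 11 + 18 + 18 + 12 + 18 + 12 + 5 + 13 + 5 + 11 + 15 + 9 + 13 + 12) / 21 = 260 / 21 = 12.3810
LCL = c̄ − 3√c̄ = 12.3810 − 3 × 3.5187 = 1.8250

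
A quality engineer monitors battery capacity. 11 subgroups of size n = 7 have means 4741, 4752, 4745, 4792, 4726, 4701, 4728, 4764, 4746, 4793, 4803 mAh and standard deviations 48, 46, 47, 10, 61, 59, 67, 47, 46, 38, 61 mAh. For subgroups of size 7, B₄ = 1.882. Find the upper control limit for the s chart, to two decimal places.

90.68

s̄ = (48 + 46 + 47 + 10 + 61 + 59 + 67 + 47 + 46 + 38 + 61) / 11 = 48.1818
UCL_s = B₄·s̄ = 1.882 × 48.1818 = 90.6782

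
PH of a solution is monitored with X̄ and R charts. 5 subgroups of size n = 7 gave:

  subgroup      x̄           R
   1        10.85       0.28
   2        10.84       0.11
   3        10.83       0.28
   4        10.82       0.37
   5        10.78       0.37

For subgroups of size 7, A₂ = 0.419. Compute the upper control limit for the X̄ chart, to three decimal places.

X̄̄ = (10.85 + 10.84 + 10.83 + 10.82 + 10.78) / 5 = 54.1200 / 5 = 10.8240
R̄ = (0.28 + 0.11 + 0.28 + 0.37 + 0.37) / 5 = 1.4100 / 5 = 0.2820
UCL = X̄̄ + A₂·R̄ = 10.8240 + 0.419 × 0.2820 = 10.9422

10.942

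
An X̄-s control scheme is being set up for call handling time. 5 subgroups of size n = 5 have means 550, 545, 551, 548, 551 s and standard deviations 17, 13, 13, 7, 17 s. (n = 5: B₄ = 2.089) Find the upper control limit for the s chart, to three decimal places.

s̄ = (17 + 13 + 13 + 7 + 17) / 5 = 13.4000
UCL_s = B₄·s̄ = 2.089 × 13.4000 = 27.9926

27.993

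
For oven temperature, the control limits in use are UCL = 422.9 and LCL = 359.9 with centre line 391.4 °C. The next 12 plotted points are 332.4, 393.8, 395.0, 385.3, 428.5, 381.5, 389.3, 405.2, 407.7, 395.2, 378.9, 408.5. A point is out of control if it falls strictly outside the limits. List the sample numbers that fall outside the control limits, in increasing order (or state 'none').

Compare each point to [359.9, 422.9]: sample 1 = 332.4 < LCL; sample 5 = 428.5 > UCL.

1, 5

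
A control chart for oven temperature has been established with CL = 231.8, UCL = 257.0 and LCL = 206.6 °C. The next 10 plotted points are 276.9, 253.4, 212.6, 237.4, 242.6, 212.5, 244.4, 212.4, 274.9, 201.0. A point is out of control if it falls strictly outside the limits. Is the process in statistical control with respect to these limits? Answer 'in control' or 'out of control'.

Compare each point to [206.6, 257.0]: sample 1 = 276.9 > UCL; sample 9 = 274.9 > UCL; sample 10 = 201.0 < LCL.

out of control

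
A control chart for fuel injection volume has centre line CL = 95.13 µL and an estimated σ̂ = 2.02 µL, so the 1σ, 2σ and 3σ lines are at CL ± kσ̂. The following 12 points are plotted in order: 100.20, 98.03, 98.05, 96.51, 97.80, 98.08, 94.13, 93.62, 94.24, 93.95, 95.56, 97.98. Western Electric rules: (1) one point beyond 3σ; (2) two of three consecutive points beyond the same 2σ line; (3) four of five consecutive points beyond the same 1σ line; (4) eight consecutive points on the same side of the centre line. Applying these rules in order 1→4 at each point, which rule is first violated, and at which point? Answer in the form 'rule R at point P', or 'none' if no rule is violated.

Zone of each point (C = within 1σ̂, B = 1σ̂–2σ̂, A = 2σ̂–3σ̂, * = beyond 3σ̂; sign = side of CL): 1:+A, 2:+B, 3:+B, 4:+C, 5:+B, 6:+B, 7:-C, 8:-C, 9:-C, 10:-C, 11:+C, 12:+B
Rule 3 (four of five consecutive points beyond the same 1σ limit) is satisfied at point 5.

rule 3 at point 5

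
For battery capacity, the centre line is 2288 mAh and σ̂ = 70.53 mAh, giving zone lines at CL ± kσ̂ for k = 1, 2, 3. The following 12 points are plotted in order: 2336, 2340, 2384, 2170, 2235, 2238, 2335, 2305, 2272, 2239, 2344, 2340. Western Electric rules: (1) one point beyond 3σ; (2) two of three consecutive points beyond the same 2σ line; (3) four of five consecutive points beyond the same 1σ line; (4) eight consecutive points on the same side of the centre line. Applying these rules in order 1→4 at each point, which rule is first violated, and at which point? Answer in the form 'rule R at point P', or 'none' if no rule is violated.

Zone of each point (C = within 1σ̂, B = 1σ̂–2σ̂, A = 2σ̂–3σ̂, * = beyond 3σ̂; sign = side of CL): 1:+C, 2:+C, 3:+B, 4:-B, 5:-C, 6:-C, 7:+C, 8:+C, 9:-C, 10:-C, 11:+C, 12:+C
No rule fires across all 12 points.

none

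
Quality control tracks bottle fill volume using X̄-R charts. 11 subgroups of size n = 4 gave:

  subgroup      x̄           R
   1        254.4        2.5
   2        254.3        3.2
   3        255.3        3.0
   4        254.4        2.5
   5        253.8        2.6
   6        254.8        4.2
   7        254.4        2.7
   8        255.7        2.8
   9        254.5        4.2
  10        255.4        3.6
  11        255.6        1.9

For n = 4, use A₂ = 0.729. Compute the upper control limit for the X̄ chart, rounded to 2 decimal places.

256.98

X̄̄ = (254.4 + 254.3 + 255.3 + 254.4 + 253.8 + 254.8 + 254.4 + 255.7 + 254.5 + 255.4 + 255.6) / 11 = 2802.6000 / 11 = 254.7818
R̄ = (2.5 + 3.2 + 3.0 + 2.5 + 2.6 + 4.2 + 2.7 + 2.8 + 4.2 + 3.6 + 1.9) / 11 = 33.2000 / 11 = 3.0182
UCL = X̄̄ + A₂·R̄ = 254.7818 + 0.729 × 3.0182 = 256.9821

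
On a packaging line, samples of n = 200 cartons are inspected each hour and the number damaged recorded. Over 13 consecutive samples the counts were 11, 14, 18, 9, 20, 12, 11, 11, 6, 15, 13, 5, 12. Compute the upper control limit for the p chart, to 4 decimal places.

p̄ = Σdᵢ / (k·n) = 157 / (13 × 200) = 0.06038
UCL = p̄ + 3·√(p̄(1−p̄)/n) = 0.06038 + 3 × √(0.06038×0.93962/200) = 0.06038 + 3 × 0.01684 = 0.11091

0.1109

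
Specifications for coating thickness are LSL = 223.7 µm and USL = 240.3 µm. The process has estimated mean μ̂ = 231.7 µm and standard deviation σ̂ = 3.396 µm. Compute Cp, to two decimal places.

0.81

Cp = (USL − LSL) / (6σ̂) = (240.3 − 223.7) / (6 × 3.396) = 16.6000 / 20.3760 = 0.8147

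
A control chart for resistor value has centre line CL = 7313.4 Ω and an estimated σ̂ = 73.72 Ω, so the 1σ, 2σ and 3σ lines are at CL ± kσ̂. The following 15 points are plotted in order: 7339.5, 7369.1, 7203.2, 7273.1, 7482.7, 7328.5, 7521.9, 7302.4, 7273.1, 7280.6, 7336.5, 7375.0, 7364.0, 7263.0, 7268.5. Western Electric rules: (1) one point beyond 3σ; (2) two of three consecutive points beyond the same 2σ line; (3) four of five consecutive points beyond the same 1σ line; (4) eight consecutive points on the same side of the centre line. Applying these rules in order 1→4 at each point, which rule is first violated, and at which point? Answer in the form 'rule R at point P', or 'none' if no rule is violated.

Zone of each point (C = within 1σ̂, B = 1σ̂–2σ̂, A = 2σ̂–3σ̂, * = beyond 3σ̂; sign = side of CL): 1:+C, 2:+C, 3:-B, 4:-C, 5:+A, 6:+C, 7:+A, 8:-C, 9:-C, 10:-C, 11:+C, 12:+C, 13:+C, 14:-C, 15:-C
Rule 2 (two of three consecutive points beyond the same 2σ limit) is satisfied at point 7.

rule 2 at point 7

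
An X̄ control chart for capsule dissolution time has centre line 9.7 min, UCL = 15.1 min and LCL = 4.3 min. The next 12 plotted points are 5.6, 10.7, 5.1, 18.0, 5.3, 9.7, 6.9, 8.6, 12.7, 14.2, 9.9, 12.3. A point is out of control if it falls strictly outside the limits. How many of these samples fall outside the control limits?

Compare each point to [4.3, 15.1]: sample 4 = 18.0 > UCL.

1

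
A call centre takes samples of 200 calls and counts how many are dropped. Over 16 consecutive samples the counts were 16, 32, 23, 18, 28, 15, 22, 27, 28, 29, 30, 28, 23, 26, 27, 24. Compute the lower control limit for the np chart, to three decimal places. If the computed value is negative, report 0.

10.779

p̄ = Σdᵢ / (k·n) = 396 / (16 × 200) = 0.12375
LCL = np̄ − 3·√(np̄(1−p̄)) = 24.7500 − 3 × 4.6570 = 10.7791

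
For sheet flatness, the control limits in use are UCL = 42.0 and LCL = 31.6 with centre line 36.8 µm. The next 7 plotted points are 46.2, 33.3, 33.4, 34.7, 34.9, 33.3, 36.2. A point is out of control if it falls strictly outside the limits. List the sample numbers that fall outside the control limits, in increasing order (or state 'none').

1

Compare each point to [31.6, 42.0]: sample 1 = 46.2 > UCL.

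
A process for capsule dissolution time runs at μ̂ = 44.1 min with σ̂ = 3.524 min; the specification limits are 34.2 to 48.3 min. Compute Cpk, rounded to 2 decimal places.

0.40

Cpu = (USL − μ̂) / (3σ̂) = (48.3 − 44.1) / (3 × 3.524) = 0.3973; Cpl = (μ̂ − LSL) / (3σ̂) = (44.1 − 34.2) / (3 × 3.524) = 0.9364; Cpk = min(Cpu, Cpl) = 0.3973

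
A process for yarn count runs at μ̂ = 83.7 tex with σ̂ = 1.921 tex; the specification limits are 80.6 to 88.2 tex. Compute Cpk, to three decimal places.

Cpu = (USL − μ̂) / (3σ̂) = (88.2 − 83.7) / (3 × 1.921) = 0.7808; Cpl = (μ̂ − LSL) / (3σ̂) = (83.7 − 80.6) / (3 × 1.921) = 0.5379; Cpk = min(Cpu, Cpl) = 0.5379

0.538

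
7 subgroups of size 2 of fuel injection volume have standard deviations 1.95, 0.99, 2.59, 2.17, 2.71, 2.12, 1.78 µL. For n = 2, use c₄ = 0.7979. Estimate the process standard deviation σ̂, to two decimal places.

2.56

s̄ = (1.95 + 0.99 + 2.59 + 2.17 + 2.71 + 2.12 + 1.78) / 7 = 2.0443
σ̂ = s̄ / c₄ = 2.0443 / 0.7979 = 2.5621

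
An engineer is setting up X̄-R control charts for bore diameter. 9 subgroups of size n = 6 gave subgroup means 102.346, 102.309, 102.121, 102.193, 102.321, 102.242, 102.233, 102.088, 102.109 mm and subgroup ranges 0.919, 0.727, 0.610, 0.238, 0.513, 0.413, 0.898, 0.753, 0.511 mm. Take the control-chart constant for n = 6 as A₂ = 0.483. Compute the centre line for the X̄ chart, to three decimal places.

X̄̄ = (102.346 + 102.309 + 102.121 + 102.193 + 102.321 + 102.242 + 102.233 + 102.088 + 102.109) / 9 = 919.9620 / 9 = 102.2180
CL = X̄̄ = 102.2180

102.218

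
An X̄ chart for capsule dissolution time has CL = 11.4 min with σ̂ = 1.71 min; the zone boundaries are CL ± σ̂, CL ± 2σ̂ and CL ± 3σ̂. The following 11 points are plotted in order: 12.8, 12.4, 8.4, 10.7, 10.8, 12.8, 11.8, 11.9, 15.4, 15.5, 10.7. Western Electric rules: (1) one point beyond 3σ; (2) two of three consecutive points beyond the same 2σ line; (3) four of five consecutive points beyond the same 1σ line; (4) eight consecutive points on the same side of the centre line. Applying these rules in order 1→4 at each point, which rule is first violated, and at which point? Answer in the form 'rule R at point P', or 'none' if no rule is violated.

rule 2 at point 10

Zone of each point (C = within 1σ̂, B = 1σ̂–2σ̂, A = 2σ̂–3σ̂, * = beyond 3σ̂; sign = side of CL): 1:+C, 2:+C, 3:-B, 4:-C, 5:-C, 6:+C, 7:+C, 8:+C, 9:+A, 10:+A, 11:-C
Rule 2 (two of three consecutive points beyond the same 2σ limit) is satisfied at point 10.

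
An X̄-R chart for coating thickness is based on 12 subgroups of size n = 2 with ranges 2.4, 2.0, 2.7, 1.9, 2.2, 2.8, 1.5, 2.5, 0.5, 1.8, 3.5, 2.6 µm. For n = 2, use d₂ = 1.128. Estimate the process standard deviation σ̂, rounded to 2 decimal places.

R̄ = (2.4 + 2.0 + 2.7 + 1.9 + 2.2 + 2.8 + 1.5 + 2.5 + 0.5 + 1.8 + 3.5 + 2.6) / 12 = 2.2000
σ̂ = R̄ / d₂ = 2.2000 / 1.128 = 1.9504

1.95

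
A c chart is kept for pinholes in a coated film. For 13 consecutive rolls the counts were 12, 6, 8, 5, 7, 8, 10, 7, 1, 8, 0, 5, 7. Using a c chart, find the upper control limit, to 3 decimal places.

14.087

c̄ = (12 + 6 + 8 + 5 + 7 + 8 + 10 + 7 + 1 + 8 + 0 + 5 + 7) / 13 = 84 / 13 = 6.4615
UCL = c̄ + 3√c̄ = 6.4615 + 3 × √6.4615 = 6.4615 + 3 × 2.5420 = 14.0874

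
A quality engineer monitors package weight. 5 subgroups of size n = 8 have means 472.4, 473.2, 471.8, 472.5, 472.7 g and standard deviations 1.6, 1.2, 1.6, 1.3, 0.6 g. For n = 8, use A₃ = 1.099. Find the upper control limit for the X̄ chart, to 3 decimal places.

473.905

X̄̄ = (472.4 + 473.2 + 471.8 + 472.5 + 472.7) / 5 = 472.5200
s̄ = (1.6 + 1.2 + 1.6 + 1.3 + 0.6) / 5 = 1.2600
UCL = X̄̄ + A₃·s̄ = 472.5200 + 1.099 × 1.2600 = 473.9047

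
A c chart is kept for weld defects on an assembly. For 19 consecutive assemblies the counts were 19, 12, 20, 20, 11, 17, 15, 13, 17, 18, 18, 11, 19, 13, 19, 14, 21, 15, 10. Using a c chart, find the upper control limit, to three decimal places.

27.855

c̄ = (19 + 12 + 20 + 20 + 11 + 17 + 15 + 13 + 17 + 18 + 18 + 11 + 19 + 13 + 19 + 14 + 21 + 15 + 10) / 19 = 302 / 19 = 15.8947
UCL = c̄ + 3√c̄ = 15.8947 + 3 × √15.8947 = 15.8947 + 3 × 3.9868 = 27.8552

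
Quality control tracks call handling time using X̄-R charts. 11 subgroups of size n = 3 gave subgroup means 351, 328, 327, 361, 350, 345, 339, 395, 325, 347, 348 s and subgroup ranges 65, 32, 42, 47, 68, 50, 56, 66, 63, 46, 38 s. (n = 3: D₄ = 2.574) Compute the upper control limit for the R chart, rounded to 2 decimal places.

R̄ = (65 + 32 + 42 + 47 + 68 + 50 + 56 + 66 + 63 + 46 + 38) / 11 = 573.0000 / 11 = 52.0909
UCL_R = D₄·R̄ = 2.574 × 52.0909 = 134.0820

134.08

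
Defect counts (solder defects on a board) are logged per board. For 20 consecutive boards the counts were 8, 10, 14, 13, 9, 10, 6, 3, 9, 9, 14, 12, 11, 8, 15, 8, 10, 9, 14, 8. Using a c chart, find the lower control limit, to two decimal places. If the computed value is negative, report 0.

c̄ = (8 + 10 + 14 + 13 + 9 + 10 + 6 + 3 + 9 + 9 + 14 + 12 + 11 + 8 + 15 + 8 + 10 + 9 + 14 + 8) / 20 = 200 / 20 = 10.0000
LCL = c̄ − 3√c̄ = 10.0000 − 3 × 3.1623 = 0.5132

0.51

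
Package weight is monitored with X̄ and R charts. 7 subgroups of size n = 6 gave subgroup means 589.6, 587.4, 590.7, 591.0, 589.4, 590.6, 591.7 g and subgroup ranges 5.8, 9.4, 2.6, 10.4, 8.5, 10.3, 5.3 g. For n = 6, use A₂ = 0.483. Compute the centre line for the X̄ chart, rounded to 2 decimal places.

X̄̄ = (589.6 + 587.4 + 590.7 + 591.0 + 589.4 + 590.6 + 591.7) / 7 = 4130.4000 / 7 = 590.0571
CL = X̄̄ = 590.0571

590.06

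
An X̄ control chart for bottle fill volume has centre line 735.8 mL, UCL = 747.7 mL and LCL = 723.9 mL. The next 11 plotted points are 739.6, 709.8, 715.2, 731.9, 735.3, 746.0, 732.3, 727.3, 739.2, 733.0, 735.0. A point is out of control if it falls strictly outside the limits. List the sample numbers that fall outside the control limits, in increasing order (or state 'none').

Compare each point to [723.9, 747.7]: sample 2 = 709.8 < LCL; sample 3 = 715.2 < LCL.

2, 3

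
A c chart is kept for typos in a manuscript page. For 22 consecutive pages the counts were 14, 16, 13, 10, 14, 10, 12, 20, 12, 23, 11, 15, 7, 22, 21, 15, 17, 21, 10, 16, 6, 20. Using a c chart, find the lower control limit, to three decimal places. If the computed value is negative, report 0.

c̄ = (14 + 16 + 13 + 10 + 14 + 10 + 12 + 20 + 12 + 23 + 11 + 15 + 7 + 22 + 21 + 15 + 17 + 21 + 10 + 16 + 6 + 20) / 22 = 325 / 22 = 14.7727
LCL = c̄ − 3√c̄ = 14.7727 − 3 × 3.8435 = 3.2421

3.242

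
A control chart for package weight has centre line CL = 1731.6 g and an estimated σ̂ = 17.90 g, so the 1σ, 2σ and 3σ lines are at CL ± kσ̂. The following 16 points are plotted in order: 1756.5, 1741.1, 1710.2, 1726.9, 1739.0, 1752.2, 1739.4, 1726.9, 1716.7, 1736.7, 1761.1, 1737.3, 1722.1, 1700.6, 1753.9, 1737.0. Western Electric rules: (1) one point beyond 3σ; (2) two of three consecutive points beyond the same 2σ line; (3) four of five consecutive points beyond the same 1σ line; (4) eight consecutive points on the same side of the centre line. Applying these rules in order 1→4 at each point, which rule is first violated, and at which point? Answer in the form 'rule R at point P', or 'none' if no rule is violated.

none

Zone of each point (C = within 1σ̂, B = 1σ̂–2σ̂, A = 2σ̂–3σ̂, * = beyond 3σ̂; sign = side of CL): 1:+B, 2:+C, 3:-B, 4:-C, 5:+C, 6:+B, 7:+C, 8:-C, 9:-C, 10:+C, 11:+B, 12:+C, 13:-C, 14:-B, 15:+B, 16:+C
No rule fires across all 16 points.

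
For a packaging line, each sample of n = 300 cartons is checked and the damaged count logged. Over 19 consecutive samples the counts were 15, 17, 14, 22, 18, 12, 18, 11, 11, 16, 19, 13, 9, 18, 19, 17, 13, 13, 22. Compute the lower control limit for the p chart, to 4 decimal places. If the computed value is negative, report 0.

0.0136

p̄ = Σdᵢ / (k·n) = 297 / (19 × 300) = 0.05211
LCL = p̄ − 3·√(p̄(1−p̄)/n) = 0.05211 − 3 × 0.01283 = 0.01361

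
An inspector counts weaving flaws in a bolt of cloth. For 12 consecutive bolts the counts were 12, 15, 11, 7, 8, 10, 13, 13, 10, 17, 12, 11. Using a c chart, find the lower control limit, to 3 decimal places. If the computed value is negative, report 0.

1.373

c̄ = (12 + 15 + 11 + 7 + 8 + 10 + 13 + 13 + 10 + 17 + 12 + 11) / 12 = 139 / 12 = 11.5833
LCL = c̄ − 3√c̄ = 11.5833 − 3 × 3.4034 = 1.3730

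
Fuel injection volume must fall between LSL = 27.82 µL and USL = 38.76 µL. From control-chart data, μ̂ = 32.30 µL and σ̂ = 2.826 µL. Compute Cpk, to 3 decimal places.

0.528

Cpu = (USL − μ̂) / (3σ̂) = (38.76 − 32.30) / (3 × 2.826) = 0.7620; Cpl = (μ̂ − LSL) / (3σ̂) = (32.30 − 27.82) / (3 × 2.826) = 0.5284; Cpk = min(Cpu, Cpl) = 0.5284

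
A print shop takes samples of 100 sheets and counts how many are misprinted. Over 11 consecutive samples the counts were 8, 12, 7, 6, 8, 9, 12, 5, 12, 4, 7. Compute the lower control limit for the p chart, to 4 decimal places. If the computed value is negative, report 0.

p̄ = Σdᵢ / (k·n) = 90 / (11 × 100) = 0.08182
LCL = p̄ − 3·√(p̄(1−p̄)/n) = 0.08182 − 3 × 0.02741 = -0.00041 → 0 (negative, so LCL = 0)

0.0000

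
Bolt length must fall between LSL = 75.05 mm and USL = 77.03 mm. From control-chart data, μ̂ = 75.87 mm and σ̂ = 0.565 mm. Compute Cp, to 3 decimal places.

Cp = (USL − LSL) / (6σ̂) = (77.03 − 75.05) / (6 × 0.565) = 1.9800 / 3.3900 = 0.5841

0.584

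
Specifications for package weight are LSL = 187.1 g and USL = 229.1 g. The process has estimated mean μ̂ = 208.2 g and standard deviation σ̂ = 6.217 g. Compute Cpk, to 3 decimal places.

1.121

Cpu = (USL − μ̂) / (3σ̂) = (229.1 − 208.2) / (3 × 6.217) = 1.1206; Cpl = (μ̂ − LSL) / (3σ̂) = (208.2 − 187.1) / (3 × 6.217) = 1.1313; Cpk = min(Cpu, Cpl) = 1.1206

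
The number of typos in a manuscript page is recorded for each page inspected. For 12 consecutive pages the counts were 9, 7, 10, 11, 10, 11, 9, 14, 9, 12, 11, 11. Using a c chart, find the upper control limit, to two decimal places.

19.98

c̄ = (9 + 7 + 10 + 11 + 10 + 11 + 9 + 14 + 9 + 12 + 11 + 11) / 12 = 124 / 12 = 10.3333
UCL = c̄ + 3√c̄ = 10.3333 + 3 × √10.3333 = 10.3333 + 3 × 3.2146 = 19.9770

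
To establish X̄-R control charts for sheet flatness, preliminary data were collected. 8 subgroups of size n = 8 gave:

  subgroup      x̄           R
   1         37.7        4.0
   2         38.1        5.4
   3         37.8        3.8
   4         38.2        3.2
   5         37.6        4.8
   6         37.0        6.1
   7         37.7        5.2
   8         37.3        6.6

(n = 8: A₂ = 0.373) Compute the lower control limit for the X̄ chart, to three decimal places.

X̄̄ = (37.7 + 38.1 + 37.8 + 38.2 + 37.6 + 37.0 + 37.7 + 37.3) / 8 = 301.4000 / 8 = 37.6750
R̄ = (4.0 + 5.4 + 3.8 + 3.2 + 4.8 + 6.1 + 5.2 + 6.6) / 8 = 39.1000 / 8 = 4.8875
LCL = X̄̄ − A₂·R̄ = 37.6750 − 0.373 × 4.8875 = 35.8520

35.852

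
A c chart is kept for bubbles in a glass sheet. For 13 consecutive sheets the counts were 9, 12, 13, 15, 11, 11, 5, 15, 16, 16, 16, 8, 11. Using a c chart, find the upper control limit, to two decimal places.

22.61

c̄ = (9 + 12 + 13 + 15 + 11 + 11 + 5 + 15 + 16 + 16 + 16 + 8 + 11) / 13 = 158 / 13 = 12.1538
UCL = c̄ + 3√c̄ = 12.1538 + 3 × √12.1538 = 12.1538 + 3 × 3.4862 = 22.6126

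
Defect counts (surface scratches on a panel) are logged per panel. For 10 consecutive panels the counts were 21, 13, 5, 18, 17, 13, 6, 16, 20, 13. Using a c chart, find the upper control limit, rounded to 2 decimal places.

c̄ = (21 + 13 + 5 + 18 + 17 + 13 + 6 + 16 + 20 + 13) / 10 = 142 / 10 = 14.2000
UCL = c̄ + 3√c̄ = 14.2000 + 3 × √14.2000 = 14.2000 + 3 × 3.7683 = 25.5049

25.50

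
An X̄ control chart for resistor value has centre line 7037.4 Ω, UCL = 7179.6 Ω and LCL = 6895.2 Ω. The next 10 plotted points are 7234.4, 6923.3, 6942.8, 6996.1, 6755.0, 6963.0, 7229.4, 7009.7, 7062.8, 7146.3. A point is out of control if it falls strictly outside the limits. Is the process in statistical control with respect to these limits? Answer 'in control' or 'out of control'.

out of control

Compare each point to [6895.2, 7179.6]: sample 1 = 7234.4 > UCL; sample 5 = 6755.0 < LCL; sample 7 = 7229.4 > UCL.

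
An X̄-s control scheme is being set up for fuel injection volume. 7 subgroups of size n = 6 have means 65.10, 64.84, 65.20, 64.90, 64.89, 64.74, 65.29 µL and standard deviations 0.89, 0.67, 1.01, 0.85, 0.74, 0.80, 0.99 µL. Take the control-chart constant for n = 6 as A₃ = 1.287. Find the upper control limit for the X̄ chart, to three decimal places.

X̄̄ = (65.10 + 64.84 + 65.20 + 64.90 + 64.89 + 64.74 + 65.29) / 7 = 64.9943
s̄ = (0.89 + 0.67 + 1.01 + 0.85 + 0.74 + 0.80 + 0.99) / 7 = 0.8500
UCL = X̄̄ + A₃·s̄ = 64.9943 + 1.287 × 0.8500 = 66.0882

66.088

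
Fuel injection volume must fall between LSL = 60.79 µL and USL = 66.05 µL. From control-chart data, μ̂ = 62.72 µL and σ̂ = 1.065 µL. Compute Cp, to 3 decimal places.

0.823

Cp = (USL − LSL) / (6σ̂) = (66.05 − 60.79) / (6 × 1.065) = 5.2600 / 6.3900 = 0.8232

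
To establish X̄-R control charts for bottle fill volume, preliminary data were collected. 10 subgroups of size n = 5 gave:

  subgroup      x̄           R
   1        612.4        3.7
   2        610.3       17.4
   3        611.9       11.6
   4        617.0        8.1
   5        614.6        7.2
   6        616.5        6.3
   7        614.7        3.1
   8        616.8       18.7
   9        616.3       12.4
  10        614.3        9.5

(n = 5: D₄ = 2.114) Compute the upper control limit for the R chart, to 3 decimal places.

R̄ = (3.7 + 17.4 + 11.6 + 8.1 + 7.2 + 6.3 + 3.1 + 18.7 + 12.4 + 9.5) / 10 = 98.0000 / 10 = 9.8000
UCL_R = D₄·R̄ = 2.114 × 9.8000 = 20.7172

20.717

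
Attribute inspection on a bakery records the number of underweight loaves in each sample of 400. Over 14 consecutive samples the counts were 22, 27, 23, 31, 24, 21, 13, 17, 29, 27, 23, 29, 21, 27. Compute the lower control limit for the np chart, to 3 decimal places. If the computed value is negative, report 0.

9.648

p̄ = Σdᵢ / (k·n) = 334 / (14 × 400) = 0.05964
LCL = np̄ − 3·√(np̄(1−p̄)) = 23.8571 − 3 × 4.7365 = 9.6477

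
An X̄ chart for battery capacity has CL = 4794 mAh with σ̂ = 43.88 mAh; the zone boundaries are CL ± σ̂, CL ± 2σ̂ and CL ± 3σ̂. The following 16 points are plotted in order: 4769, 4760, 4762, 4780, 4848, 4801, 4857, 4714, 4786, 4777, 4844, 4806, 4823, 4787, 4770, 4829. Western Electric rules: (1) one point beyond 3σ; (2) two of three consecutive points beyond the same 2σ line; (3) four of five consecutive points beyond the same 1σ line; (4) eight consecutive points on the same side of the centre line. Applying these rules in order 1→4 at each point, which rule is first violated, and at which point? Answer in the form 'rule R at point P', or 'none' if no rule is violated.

Zone of each point (C = within 1σ̂, B = 1σ̂–2σ̂, A = 2σ̂–3σ̂, * = beyond 3σ̂; sign = side of CL): 1:-C, 2:-C, 3:-C, 4:-C, 5:+B, 6:+C, 7:+B, 8:-B, 9:-C, 10:-C, 11:+B, 12:+C, 13:+C, 14:-C, 15:-C, 16:+C
No rule fires across all 16 points.

none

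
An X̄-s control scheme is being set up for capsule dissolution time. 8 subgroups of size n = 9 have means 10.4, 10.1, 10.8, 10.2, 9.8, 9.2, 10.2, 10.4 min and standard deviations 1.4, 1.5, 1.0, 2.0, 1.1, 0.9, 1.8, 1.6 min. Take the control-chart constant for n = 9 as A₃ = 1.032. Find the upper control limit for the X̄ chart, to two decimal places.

11.60

X̄̄ = (10.4 + 10.1 + 10.8 + 10.2 + 9.8 + 9.2 + 10.2 + 10.4) / 8 = 10.1375
s̄ = (1.4 + 1.5 + 1.0 + 2.0 + 1.1 + 0.9 + 1.8 + 1.6) / 8 = 1.4125
UCL = X̄̄ + A₃·s̄ = 10.1375 + 1.032 × 1.4125 = 11.5952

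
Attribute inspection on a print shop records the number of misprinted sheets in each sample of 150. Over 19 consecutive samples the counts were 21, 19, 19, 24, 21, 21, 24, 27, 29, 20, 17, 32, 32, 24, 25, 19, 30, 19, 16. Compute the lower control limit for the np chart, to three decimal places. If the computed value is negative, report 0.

p̄ = Σdᵢ / (k·n) = 439 / (19 × 150) = 0.15404
LCL = np̄ − 3·√(np̄(1−p̄)) = 23.1053 − 3 × 4.4211 = 9.8419

9.842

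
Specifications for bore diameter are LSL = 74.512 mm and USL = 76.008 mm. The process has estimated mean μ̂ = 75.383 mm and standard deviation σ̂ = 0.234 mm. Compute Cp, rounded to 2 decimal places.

Cp = (USL − LSL) / (6σ̂) = (76.008 − 74.512) / (6 × 0.234) = 1.4960 / 1.4040 = 1.0655

1.07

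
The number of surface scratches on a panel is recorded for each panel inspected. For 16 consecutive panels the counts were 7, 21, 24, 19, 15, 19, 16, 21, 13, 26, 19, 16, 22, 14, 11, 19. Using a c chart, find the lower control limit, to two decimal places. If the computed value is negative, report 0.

5.03

c̄ = (7 + 21 + 24 + 19 + 15 + 19 + 16 + 21 + 13 + 26 + 19 + 16 + 22 + 14 + 11 + 19) / 16 = 282 / 16 = 17.6250
LCL = c̄ − 3√c̄ = 17.6250 − 3 × 4.1982 = 5.0304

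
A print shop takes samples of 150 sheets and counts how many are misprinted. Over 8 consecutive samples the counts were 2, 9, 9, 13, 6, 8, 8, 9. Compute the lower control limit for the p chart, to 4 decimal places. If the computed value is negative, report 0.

0.0000

p̄ = Σdᵢ / (k·n) = 64 / (8 × 150) = 0.05333
LCL = p̄ − 3·√(p̄(1−p̄)/n) = 0.05333 − 3 × 0.01835 = -0.00171 → 0 (negative, so LCL = 0)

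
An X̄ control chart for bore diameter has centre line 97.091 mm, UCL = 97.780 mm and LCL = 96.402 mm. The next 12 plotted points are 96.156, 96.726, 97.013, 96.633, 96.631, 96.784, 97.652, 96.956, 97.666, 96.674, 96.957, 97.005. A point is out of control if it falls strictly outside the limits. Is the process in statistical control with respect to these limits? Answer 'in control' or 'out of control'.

Compare each point to [96.402, 97.780]: sample 1 = 96.156 < LCL.

out of control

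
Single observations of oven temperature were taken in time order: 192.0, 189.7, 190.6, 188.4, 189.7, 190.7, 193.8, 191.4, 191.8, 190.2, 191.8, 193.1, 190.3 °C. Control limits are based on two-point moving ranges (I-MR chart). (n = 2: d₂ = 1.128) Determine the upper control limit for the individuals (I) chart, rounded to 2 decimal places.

X̄ = (192.0 + 189.7 + 190.6 + 188.4 + 189.7 + 190.7 + 193.8 + 191.4 + 191.8 + 190.2 + 191.8 + 193.1 + 190.3) / 13 = 191.0385
Moving ranges: 2.3, 0.9, 2.2, 1.3, 1.0, 3.1, 2.4, 0.4, 1.6, 1.6, 1.3, 2.8; M̄R̄ = 20.9000 / 12 = 1.7417
UCL = X̄ + 3·M̄R̄/d₂ = 191.0385 + 3 × 1.7417 / 1.128 = 195.6706

195.67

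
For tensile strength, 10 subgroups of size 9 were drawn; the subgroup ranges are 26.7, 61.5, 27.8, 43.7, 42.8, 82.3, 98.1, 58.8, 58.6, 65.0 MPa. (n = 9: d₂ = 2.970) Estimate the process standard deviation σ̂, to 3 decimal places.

R̄ = (26.7 + 61.5 + 27.8 + 43.7 + 42.8 + 82.3 + 98.1 + 58.8 + 58.6 + 65.0) / 10 = 56.5300
σ̂ = R̄ / d₂ = 56.5300 / 2.970 = 19.0337

19.034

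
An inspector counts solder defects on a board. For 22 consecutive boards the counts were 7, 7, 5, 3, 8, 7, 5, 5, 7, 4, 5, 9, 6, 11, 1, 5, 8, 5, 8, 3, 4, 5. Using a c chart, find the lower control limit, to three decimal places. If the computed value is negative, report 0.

0.000

c̄ = (7 + 7 + 5 + 3 + 8 + 7 + 5 + 5 + 7 + 4 + 5 + 9 + 6 + 11 + 1 + 5 + 8 + 5 + 8 + 3 + 4 + 5) / 22 = 128 / 22 = 5.8182
LCL = c̄ − 3√c̄ = 5.8182 − 3 × 2.4121 = -1.4181 → 0 (cannot be negative)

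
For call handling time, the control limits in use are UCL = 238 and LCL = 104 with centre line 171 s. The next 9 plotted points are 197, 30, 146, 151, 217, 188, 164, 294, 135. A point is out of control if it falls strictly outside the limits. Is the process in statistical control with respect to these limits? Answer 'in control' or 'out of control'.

out of control

Compare each point to [104, 238]: sample 2 = 30 < LCL; sample 8 = 294 > UCL.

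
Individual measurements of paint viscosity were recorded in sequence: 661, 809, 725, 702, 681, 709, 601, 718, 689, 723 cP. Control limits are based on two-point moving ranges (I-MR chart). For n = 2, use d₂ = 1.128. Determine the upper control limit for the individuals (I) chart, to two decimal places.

876.74

X̄ = (661 + 809 + 725 + 702 + 681 + 709 + 601 + 718 + 689 + 723) / 10 = 701.8000
Moving ranges: 148, 84, 23, 21, 28, 108, 117, 29, 34; M̄R̄ = 592.0000 / 9 = 65.7778
UCL = X̄ + 3·M̄R̄/d₂ = 701.8000 + 3 × 65.7778 / 1.128 = 876.7409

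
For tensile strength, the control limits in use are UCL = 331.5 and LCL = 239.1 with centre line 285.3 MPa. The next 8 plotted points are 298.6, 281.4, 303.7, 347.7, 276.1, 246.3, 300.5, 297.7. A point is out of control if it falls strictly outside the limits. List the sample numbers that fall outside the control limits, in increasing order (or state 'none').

Compare each point to [239.1, 331.5]: sample 4 = 347.7 > UCL.

4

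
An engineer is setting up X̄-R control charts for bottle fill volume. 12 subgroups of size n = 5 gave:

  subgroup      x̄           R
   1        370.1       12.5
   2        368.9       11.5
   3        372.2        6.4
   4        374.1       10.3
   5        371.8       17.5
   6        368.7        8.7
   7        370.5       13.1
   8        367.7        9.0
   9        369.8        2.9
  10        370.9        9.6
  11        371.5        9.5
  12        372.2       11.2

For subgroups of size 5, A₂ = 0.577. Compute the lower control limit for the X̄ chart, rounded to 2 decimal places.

X̄̄ = (370.1 + 368.9 + 372.2 + 374.1 + 371.8 + 368.7 + 370.5 + 367.7 + 369.8 + 370.9 + 371.5 + 372.2) / 12 = 4448.4000 / 12 = 370.7000
R̄ = (12.5 + 11.5 + 6.4 + 10.3 + 17.5 + 8.7 + 13.1 + 9.0 + 2.9 + 9.6 + 9.5 + 11.2) / 12 = 122.2000 / 12 = 10.1833
LCL = X̄̄ − A₂·R̄ = 370.7000 − 0.577 × 10.1833 = 364.8242

364.82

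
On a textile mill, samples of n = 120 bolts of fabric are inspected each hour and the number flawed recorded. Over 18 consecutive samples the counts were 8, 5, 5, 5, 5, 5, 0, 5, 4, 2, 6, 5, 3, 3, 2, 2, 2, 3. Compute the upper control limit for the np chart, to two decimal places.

p̄ = Σdᵢ / (k·n) = 70 / (18 × 120) = 0.03241
UCL = np̄ + 3·√(np̄(1−p̄)) = 3.8889 + 3 × √(3.8889×0.96759) = 3.8889 + 3 × 1.9398 = 9.7083

9.71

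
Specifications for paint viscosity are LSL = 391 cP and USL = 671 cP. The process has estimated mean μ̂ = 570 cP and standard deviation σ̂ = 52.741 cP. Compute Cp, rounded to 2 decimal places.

Cp = (USL − LSL) / (6σ̂) = (671 − 391) / (6 × 52.741) = 280.0000 / 316.4460 = 0.8848

0.88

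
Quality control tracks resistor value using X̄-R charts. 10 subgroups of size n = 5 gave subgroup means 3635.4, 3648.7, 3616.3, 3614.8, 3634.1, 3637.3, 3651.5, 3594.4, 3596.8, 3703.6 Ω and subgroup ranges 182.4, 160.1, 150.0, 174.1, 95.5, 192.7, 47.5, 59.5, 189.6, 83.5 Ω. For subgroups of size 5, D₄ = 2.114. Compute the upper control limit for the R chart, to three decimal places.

282.198

R̄ = (182.4 + 160.1 + 150.0 + 174.1 + 95.5 + 192.7 + 47.5 + 59.5 + 189.6 + 83.5) / 10 = 1334.9000 / 10 = 133.4900
UCL_R = D₄·R̄ = 2.114 × 133.4900 = 282.1979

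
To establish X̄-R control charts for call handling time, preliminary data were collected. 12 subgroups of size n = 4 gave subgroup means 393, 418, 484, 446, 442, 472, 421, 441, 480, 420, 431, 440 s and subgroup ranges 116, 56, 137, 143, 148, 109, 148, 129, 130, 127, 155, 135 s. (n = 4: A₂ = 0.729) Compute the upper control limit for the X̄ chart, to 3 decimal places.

X̄̄ = (393 + 418 + 484 + 446 + 442 + 472 + 421 + 441 + 480 + 420 + 431 + 440) / 12 = 5288.0000 / 12 = 440.6667
R̄ = (116 + 56 + 137 + 143 + 148 + 109 + 148 + 129 + 130 + 127 + 155 + 135) / 12 = 1533.0000 / 12 = 127.7500
UCL = X̄̄ + A₂·R̄ = 440.6667 + 0.729 × 127.7500 = 533.7964

533.796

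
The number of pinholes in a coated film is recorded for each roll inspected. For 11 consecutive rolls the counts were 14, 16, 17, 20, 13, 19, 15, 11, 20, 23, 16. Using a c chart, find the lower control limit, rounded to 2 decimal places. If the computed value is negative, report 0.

c̄ = (14 + 16 + 17 + 20 + 13 + 19 + 15 + 11 + 20 + 23 + 16) / 11 = 184 / 11 = 16.7273
LCL = c̄ − 3√c̄ = 16.7273 − 3 × 4.0899 = 4.4576

4.46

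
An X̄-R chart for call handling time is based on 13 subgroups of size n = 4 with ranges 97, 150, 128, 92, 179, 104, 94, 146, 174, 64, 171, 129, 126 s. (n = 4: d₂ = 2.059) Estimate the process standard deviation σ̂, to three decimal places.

61.793

R̄ = (97 + 150 + 128 + 92 + 179 + 104 + 94 + 146 + 174 + 64 + 171 + 129 + 126) / 13 = 127.2308
σ̂ = R̄ / d₂ = 127.2308 / 2.059 = 61.7925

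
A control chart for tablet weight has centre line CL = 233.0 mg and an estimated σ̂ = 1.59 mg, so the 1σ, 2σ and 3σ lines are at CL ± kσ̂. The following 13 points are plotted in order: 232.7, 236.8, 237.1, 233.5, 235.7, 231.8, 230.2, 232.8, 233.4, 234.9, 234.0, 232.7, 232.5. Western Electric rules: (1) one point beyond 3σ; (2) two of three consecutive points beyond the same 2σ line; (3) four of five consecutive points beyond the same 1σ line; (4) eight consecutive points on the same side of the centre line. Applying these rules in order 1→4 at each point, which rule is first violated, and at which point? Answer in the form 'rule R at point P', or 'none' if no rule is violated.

rule 2 at point 3

Zone of each point (C = within 1σ̂, B = 1σ̂–2σ̂, A = 2σ̂–3σ̂, * = beyond 3σ̂; sign = side of CL): 1:-C, 2:+A, 3:+A, 4:+C, 5:+B, 6:-C, 7:-B, 8:-C, 9:+C, 10:+B, 11:+C, 12:-C, 13:-C
Rule 2 (two of three consecutive points beyond the same 2σ limit) is satisfied at point 3.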